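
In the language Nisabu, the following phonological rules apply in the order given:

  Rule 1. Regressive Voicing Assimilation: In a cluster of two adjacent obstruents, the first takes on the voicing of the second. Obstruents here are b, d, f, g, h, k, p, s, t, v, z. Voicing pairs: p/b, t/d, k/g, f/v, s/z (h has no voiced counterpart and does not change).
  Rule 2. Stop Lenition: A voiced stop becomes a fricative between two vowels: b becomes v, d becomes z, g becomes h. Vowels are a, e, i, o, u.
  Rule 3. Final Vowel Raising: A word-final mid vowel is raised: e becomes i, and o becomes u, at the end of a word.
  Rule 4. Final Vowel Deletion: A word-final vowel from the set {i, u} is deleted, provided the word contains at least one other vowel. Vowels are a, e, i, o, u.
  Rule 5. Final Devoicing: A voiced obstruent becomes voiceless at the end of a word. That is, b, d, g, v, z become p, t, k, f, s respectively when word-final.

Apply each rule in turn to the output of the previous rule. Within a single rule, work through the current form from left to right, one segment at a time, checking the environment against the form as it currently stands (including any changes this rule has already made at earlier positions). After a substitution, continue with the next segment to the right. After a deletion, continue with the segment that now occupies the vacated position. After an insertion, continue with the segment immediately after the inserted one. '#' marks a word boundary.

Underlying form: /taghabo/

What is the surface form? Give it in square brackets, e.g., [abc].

[takhaf]

Rule 1 Regressive Voicing Assimilation: [taghabo] → [takhabo]
Rule 2 Stop Lenition: [takhabo] → [takhavo]
Rule 3 Final Vowel Raising: [takhavo] → [takhavu]
Rule 4 Final Vowel Deletion: [takhavu] → [takhav]
Rule 5 Final Devoicing: [takhav] → [takhaf]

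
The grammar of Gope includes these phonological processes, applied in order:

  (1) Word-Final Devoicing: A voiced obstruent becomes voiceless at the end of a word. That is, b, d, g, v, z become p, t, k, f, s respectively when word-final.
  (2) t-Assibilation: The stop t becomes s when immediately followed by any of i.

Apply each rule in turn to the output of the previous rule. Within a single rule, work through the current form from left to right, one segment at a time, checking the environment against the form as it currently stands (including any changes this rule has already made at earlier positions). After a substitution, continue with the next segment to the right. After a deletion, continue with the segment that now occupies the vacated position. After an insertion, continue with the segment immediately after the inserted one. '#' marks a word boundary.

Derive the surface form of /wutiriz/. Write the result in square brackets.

[wusiris]

(1) Word-Final Devoicing: [wutiriz] → [wutiris]
(2) t-Assibilation: [wutiris] → [wusiris]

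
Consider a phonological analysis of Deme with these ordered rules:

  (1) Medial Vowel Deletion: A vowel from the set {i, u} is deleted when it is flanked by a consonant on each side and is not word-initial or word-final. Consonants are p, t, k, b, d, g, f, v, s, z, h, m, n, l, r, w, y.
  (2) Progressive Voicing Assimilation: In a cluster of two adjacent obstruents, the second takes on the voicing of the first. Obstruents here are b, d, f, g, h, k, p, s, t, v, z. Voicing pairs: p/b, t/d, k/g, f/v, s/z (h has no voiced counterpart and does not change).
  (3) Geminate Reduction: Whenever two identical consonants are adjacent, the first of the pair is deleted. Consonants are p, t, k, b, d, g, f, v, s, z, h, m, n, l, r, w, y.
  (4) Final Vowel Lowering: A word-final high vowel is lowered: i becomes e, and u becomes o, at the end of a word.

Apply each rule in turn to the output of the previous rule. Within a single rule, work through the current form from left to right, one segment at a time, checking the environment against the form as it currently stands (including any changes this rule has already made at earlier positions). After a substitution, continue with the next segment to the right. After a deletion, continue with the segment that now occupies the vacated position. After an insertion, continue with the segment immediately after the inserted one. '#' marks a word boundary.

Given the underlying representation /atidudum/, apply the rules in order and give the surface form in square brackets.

[atm]

(1) Medial Vowel Deletion: [atidudum] → [atddm]
(2) Progressive Voicing Assimilation: [atddm] → [atttm]
(3) Geminate Reduction: [atttm] → [atm]
(4) Final Vowel Lowering: no change — [atm]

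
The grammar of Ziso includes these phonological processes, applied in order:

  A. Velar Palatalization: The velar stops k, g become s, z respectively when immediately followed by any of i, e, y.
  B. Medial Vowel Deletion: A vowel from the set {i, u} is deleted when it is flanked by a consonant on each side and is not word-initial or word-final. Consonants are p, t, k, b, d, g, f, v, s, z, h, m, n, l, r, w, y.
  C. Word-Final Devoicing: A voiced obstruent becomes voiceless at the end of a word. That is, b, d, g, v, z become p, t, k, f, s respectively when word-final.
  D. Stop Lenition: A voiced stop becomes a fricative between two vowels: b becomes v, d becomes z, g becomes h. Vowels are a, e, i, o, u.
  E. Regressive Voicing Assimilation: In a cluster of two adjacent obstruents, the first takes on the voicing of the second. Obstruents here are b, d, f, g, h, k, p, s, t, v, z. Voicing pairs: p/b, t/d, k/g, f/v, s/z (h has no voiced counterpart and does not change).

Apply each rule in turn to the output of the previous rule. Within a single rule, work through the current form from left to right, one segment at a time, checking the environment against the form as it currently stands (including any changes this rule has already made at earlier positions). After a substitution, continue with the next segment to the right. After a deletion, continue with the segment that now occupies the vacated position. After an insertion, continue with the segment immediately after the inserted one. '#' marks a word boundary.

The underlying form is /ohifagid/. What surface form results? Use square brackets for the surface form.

A Velar Palatalization: [ohifagid] → [ohifazid]
B Medial Vowel Deletion: [ohifazid] → [ohfazd]
C Word-Final Devoicing: [ohfazd] → [ohfazt]
D Stop Lenition: no change — [ohfazt]
E Regressive Voicing Assimilation: [ohfazt] → [ohfast]

[ohfast]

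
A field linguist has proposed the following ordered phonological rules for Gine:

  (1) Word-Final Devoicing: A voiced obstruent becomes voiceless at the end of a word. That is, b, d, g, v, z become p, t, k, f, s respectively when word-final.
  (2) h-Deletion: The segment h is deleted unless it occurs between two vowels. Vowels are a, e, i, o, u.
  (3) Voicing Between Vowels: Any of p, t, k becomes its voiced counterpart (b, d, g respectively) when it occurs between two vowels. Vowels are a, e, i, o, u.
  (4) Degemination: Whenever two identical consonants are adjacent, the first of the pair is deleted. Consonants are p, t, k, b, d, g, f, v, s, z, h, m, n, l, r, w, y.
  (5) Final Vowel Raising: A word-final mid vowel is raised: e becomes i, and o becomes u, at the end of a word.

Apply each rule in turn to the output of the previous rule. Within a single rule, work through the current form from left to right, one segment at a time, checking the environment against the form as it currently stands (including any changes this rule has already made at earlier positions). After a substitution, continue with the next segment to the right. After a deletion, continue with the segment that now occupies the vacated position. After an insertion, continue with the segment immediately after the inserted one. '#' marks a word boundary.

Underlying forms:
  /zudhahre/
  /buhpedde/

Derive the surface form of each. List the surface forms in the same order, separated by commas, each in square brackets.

[zudari], [bubedi]

/zudhahre/:
  (1) Word-Final Devoicing: no change — [zudhahre]
  (2) h-Deletion: [zudhahre] → [zudare]
  (3) Voicing Between Vowels: no change — [zudare]
  (4) Degemination: no change — [zudare]
  (5) Final Vowel Raising: [zudare] → [zudari]
/buhpedde/:
  (1) Word-Final Devoicing: no change — [buhpedde]
  (2) h-Deletion: [buhpedde] → [bupedde]
  (3) Voicing Between Vowels: [bupedde] → [bubedde]
  (4) Degemination: [bubedde] → [bubede]
  (5) Final Vowel Raising: [bubede] → [bubedi]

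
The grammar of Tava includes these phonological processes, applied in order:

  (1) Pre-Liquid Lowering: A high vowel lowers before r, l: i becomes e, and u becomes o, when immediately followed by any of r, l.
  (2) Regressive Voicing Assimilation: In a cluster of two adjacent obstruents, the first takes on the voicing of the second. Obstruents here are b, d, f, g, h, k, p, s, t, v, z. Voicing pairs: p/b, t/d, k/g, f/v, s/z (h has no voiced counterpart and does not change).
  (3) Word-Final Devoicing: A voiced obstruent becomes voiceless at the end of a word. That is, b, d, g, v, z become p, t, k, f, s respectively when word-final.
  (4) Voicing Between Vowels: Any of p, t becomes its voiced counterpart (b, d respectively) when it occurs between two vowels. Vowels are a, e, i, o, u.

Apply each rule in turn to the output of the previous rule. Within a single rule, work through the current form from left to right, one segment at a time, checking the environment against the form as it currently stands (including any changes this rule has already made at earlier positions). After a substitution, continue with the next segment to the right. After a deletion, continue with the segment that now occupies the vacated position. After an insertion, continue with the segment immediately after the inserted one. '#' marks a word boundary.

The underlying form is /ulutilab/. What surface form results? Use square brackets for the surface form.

[oludelap]

(1) Pre-Liquid Lowering: [ulutilab] → [olutelab]
(2) Regressive Voicing Assimilation: no change — [olutelab]
(3) Word-Final Devoicing: [olutelab] → [olutelap]
(4) Voicing Between Vowels: [olutelap] → [oludelap]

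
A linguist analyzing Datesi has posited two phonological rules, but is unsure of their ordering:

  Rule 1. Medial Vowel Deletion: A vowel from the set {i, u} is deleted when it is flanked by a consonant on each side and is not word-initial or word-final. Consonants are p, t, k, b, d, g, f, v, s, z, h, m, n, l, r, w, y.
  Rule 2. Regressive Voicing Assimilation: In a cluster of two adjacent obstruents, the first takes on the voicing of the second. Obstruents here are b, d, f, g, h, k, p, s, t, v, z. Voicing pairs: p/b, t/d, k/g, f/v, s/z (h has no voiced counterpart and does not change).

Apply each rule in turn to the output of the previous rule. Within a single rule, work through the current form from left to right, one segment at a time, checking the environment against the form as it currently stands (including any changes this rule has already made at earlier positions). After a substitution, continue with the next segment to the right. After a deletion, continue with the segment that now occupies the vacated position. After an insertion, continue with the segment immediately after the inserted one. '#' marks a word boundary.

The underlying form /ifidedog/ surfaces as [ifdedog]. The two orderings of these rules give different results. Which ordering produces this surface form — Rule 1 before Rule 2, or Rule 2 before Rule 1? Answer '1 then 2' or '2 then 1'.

2 then 1

Order 1 then 2:
  1 Medial Vowel Deletion: [ifidedog] → [ifdedog]
  2 Regressive Voicing Assimilation: [ifdedog] → [ivdedog]
  result: [ivdedog]
Order 2 then 1:
  2 Regressive Voicing Assimilation: no change — [ifidedog]
  1 Medial Vowel Deletion: [ifidedog] → [ifdedog]
  result: [ifdedog]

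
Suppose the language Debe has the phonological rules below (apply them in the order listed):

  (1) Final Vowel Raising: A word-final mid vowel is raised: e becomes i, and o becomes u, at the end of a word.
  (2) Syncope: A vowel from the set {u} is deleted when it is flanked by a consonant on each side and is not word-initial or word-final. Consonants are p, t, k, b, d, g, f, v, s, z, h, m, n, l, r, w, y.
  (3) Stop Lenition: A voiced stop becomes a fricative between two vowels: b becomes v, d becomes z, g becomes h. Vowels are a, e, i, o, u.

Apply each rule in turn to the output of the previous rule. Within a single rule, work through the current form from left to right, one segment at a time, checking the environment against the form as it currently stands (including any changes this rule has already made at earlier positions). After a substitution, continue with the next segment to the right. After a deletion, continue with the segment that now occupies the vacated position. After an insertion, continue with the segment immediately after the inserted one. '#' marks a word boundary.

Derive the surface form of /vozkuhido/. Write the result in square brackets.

(1) Final Vowel Raising: [vozkuhido] → [vozkuhidu]
(2) Syncope: [vozkuhidu] → [vozkhidu]
(3) Stop Lenition: [vozkhidu] → [vozkhizu]

[vozkhizu]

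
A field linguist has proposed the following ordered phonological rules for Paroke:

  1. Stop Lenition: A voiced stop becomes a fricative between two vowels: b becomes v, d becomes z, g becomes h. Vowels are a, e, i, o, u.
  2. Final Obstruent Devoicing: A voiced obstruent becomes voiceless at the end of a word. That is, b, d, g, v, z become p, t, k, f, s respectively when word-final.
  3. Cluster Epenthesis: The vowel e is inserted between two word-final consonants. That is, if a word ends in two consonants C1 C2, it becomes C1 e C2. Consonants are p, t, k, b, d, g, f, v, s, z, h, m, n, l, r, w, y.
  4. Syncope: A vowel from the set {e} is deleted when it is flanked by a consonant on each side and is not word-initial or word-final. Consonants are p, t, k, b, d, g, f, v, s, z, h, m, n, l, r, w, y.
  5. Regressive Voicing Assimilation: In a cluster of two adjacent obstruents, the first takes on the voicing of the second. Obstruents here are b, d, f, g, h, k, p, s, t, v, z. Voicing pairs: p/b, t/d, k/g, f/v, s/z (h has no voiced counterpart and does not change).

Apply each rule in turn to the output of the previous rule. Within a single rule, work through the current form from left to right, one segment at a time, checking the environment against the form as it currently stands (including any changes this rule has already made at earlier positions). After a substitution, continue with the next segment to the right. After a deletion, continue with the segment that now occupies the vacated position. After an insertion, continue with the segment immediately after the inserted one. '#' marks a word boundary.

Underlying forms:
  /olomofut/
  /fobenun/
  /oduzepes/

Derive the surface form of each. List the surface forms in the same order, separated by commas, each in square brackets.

/olomofut/:
  1 Stop Lenition: no change — [olomofut]
  2 Final Obstruent Devoicing: no change — [olomofut]
  3 Cluster Epenthesis: no change — [olomofut]
  4 Syncope: no change — [olomofut]
  5 Regressive Voicing Assimilation: no change — [olomofut]
/fobenun/:
  1 Stop Lenition: [fobenun] → [fovenun]
  2 Final Obstruent Devoicing: no change — [fovenun]
  3 Cluster Epenthesis: no change — [fovenun]
  4 Syncope: [fovenun] → [fovnun]
  5 Regressive Voicing Assimilation: no change — [fovnun]
/oduzepes/:
  1 Stop Lenition: [oduzepes] → [ozuzepes]
  2 Final Obstruent Devoicing: no change — [ozuzepes]
  3 Cluster Epenthesis: no change — [ozuzepes]
  4 Syncope: [ozuzepes] → [ozuzps]
  5 Regressive Voicing Assimilation: [ozuzps] → [ozusps]

[olomofut], [fovnun], [ozusps]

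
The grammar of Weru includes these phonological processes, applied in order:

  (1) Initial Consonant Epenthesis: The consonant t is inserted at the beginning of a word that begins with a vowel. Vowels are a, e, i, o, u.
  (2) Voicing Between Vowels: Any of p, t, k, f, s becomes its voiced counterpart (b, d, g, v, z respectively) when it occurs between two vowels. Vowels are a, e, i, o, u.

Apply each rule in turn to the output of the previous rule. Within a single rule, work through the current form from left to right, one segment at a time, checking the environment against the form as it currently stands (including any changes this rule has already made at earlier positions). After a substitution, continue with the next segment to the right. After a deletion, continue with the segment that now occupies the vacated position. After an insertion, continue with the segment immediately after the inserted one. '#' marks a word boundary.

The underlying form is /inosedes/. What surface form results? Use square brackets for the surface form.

(1) Initial Consonant Epenthesis: [inosedes] → [tinosedes]
(2) Voicing Between Vowels: [tinosedes] → [tinozedes]

[tinozedes]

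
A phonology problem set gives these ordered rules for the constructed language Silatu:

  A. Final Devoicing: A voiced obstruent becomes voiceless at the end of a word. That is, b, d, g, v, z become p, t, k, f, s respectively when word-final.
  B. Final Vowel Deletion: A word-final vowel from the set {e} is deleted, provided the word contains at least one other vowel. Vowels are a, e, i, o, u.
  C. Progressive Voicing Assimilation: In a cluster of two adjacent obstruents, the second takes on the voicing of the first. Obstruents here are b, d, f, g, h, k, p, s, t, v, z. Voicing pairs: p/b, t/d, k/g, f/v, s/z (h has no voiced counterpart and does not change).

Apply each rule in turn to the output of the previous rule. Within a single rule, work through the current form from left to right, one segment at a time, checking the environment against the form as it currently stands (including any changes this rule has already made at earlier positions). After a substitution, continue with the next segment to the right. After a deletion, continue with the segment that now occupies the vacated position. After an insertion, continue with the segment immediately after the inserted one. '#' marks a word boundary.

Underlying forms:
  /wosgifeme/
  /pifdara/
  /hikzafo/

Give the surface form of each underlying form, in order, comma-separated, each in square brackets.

/wosgifeme/:
  A Final Devoicing: no change — [wosgifeme]
  B Final Vowel Deletion: [wosgifeme] → [wosgifem]
  C Progressive Voicing Assimilation: [wosgifem] → [woskifem]
/pifdara/:
  A Final Devoicing: no change — [pifdara]
  B Final Vowel Deletion: no change — [pifdara]
  C Progressive Voicing Assimilation: [pifdara] → [piftara]
/hikzafo/:
  A Final Devoicing: no change — [hikzafo]
  B Final Vowel Deletion: no change — [hikzafo]
  C Progressive Voicing Assimilation: [hikzafo] → [hiksafo]

[woskifem], [piftara], [hiksafo]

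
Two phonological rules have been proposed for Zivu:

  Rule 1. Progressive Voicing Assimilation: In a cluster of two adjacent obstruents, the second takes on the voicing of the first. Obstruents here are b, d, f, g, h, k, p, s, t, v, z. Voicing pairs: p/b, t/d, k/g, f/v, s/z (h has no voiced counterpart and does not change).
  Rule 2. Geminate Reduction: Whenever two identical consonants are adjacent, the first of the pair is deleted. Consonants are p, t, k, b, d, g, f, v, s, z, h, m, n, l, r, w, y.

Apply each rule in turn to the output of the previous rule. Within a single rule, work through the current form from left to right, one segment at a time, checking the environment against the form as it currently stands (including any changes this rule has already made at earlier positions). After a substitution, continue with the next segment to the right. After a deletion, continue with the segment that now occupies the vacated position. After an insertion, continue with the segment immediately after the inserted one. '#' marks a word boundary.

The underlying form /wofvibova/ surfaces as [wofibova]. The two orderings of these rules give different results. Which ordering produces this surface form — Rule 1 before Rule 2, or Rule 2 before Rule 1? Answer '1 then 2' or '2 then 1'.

Order 1 then 2:
  1 Progressive Voicing Assimilation: [wofvibova] → [woffibova]
  2 Geminate Reduction: [woffibova] → [wofibova]
  result: [wofibova]
Order 2 then 1:
  2 Geminate Reduction: no change — [wofvibova]
  1 Progressive Voicing Assimilation: [wofvibova] → [woffibova]
  result: [woffibova]

1 then 2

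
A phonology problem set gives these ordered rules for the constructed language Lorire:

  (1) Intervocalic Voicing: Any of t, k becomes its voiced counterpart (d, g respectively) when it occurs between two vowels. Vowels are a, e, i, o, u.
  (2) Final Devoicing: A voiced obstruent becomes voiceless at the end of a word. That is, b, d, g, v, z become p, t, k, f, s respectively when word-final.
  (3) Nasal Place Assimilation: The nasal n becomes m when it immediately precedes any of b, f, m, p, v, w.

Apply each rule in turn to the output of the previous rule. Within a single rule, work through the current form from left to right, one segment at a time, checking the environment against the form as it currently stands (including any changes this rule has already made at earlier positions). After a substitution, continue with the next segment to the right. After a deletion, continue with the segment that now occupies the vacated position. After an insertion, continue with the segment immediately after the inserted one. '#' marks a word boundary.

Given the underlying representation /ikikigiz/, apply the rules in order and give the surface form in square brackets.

[igigigis]

(1) Intervocalic Voicing: [ikikigiz] → [igigigiz]
(2) Final Devoicing: [igigigiz] → [igigigis]
(3) Nasal Place Assimilation: no change — [igigigis]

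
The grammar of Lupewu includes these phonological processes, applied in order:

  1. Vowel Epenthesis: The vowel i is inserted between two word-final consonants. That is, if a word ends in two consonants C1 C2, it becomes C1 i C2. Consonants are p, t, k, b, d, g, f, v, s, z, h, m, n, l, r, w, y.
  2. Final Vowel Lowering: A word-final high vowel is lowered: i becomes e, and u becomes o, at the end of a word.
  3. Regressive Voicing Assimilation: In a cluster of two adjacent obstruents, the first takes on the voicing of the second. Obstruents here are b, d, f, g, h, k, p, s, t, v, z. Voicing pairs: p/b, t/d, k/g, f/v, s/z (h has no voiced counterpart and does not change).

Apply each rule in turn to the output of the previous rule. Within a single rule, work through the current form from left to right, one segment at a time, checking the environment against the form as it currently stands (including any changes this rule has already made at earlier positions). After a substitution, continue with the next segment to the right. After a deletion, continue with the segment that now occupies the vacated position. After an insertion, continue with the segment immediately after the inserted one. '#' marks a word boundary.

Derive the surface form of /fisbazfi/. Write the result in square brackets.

1 Vowel Epenthesis: no change — [fisbazfi]
2 Final Vowel Lowering: [fisbazfi] → [fisbazfe]
3 Regressive Voicing Assimilation: [fisbazfe] → [fizbasfe]

[fizbasfe]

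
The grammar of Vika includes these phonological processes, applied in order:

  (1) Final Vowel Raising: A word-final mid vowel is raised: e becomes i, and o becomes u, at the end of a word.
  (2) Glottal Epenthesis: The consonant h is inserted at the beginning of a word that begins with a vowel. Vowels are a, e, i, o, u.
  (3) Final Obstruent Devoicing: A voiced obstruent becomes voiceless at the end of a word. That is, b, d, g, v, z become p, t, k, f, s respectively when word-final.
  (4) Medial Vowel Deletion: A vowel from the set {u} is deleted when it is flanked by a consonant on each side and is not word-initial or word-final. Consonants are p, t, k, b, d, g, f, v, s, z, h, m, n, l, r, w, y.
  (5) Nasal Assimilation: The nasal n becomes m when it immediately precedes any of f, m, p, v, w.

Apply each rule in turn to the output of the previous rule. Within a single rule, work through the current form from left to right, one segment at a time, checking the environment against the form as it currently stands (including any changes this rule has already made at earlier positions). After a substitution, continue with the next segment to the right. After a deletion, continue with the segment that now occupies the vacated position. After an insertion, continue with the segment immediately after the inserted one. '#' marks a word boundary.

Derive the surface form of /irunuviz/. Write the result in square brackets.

(1) Final Vowel Raising: no change — [irunuviz]
(2) Glottal Epenthesis: [irunuviz] → [hirunuviz]
(3) Final Obstruent Devoicing: [hirunuviz] → [hirunuvis]
(4) Medial Vowel Deletion: [hirunuvis] → [hirnvis]
(5) Nasal Assimilation: [hirnvis] → [hirmvis]

[hirmvis]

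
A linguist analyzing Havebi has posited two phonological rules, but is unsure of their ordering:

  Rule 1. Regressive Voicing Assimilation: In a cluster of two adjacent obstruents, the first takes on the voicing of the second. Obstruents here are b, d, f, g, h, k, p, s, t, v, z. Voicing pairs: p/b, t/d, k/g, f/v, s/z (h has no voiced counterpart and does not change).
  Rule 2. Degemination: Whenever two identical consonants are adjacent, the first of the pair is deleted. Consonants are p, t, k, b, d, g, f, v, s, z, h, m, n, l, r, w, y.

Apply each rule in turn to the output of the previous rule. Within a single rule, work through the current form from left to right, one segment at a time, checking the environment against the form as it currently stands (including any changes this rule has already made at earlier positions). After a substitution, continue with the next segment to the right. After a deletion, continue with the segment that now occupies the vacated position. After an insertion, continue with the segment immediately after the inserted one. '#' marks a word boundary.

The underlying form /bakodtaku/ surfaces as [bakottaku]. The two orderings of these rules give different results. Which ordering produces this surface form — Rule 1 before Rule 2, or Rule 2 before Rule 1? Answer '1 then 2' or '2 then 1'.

2 then 1

Order 1 then 2:
  1 Regressive Voicing Assimilation: [bakodtaku] → [bakottaku]
  2 Degemination: [bakottaku] → [bakotaku]
  result: [bakotaku]
Order 2 then 1:
  2 Degemination: no change — [bakodtaku]
  1 Regressive Voicing Assimilation: [bakodtaku] → [bakottaku]
  result: [bakottaku]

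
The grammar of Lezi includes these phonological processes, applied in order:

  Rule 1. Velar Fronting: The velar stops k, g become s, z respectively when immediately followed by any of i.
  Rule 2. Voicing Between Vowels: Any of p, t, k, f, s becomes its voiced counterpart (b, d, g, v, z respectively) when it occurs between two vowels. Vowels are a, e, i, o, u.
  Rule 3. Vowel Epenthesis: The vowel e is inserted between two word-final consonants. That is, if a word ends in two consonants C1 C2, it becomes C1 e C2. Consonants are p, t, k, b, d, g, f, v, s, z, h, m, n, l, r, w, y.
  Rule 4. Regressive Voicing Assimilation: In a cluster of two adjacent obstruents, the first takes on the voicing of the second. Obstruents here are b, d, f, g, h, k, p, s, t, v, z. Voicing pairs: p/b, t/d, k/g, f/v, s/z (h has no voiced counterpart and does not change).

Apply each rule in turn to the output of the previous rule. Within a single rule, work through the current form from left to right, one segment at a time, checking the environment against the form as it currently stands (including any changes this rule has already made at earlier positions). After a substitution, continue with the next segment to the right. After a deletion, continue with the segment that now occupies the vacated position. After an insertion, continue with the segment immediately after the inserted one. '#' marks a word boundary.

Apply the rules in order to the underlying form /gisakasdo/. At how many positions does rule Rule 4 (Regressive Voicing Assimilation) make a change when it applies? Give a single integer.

Rule 1 Velar Fronting: [gisakasdo] → [zisakasdo]
Rule 2 Voicing Between Vowels: [zisakasdo] → [zizagasdo]
Rule 3 Vowel Epenthesis: no change — [zizagasdo]
Rule 4 Regressive Voicing Assimilation: [zizagasdo] → [zizagazdo]
Rule Rule 4 changed 1 position(s).

1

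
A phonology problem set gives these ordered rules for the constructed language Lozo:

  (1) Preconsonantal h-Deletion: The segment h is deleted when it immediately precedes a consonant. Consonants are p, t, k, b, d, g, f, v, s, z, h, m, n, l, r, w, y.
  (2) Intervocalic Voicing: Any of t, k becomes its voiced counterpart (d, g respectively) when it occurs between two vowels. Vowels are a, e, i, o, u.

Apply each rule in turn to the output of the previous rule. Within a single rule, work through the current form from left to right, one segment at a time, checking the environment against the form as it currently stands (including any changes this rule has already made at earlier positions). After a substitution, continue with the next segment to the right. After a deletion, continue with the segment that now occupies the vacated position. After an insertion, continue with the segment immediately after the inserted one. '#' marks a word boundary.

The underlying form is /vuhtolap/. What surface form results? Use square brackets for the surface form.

(1) Preconsonantal h-Deletion: [vuhtolap] → [vutolap]
(2) Intervocalic Voicing: [vutolap] → [vudolap]

[vudolap]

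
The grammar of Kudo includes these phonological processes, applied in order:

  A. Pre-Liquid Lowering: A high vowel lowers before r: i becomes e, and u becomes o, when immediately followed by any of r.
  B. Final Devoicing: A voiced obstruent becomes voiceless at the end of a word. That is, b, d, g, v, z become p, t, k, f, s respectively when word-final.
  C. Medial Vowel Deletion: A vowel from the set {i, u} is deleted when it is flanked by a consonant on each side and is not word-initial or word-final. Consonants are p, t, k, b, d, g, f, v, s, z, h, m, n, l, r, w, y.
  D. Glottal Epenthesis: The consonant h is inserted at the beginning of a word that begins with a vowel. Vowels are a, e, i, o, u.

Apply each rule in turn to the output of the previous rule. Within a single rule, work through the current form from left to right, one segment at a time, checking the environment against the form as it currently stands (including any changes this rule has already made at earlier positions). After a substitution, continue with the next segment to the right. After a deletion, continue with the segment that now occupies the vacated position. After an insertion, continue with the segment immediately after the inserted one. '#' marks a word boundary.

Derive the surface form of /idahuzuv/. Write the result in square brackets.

A Pre-Liquid Lowering: no change — [idahuzuv]
B Final Devoicing: [idahuzuv] → [idahuzuf]
C Medial Vowel Deletion: [idahuzuf] → [idahzf]
D Glottal Epenthesis: [idahzf] → [hidahzf]

[hidahzf]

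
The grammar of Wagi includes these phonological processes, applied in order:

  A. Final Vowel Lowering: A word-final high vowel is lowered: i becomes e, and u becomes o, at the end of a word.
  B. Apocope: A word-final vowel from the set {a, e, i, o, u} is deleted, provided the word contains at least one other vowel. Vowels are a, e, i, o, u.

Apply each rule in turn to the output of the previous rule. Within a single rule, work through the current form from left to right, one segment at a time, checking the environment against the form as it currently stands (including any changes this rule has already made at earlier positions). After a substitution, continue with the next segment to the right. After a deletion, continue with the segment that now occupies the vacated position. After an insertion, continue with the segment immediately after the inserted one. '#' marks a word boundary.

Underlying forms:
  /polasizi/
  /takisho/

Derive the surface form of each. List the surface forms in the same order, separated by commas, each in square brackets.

/polasizi/:
  A Final Vowel Lowering: [polasizi] → [polasize]
  B Apocope: [polasize] → [polasiz]
/takisho/:
  A Final Vowel Lowering: no change — [takisho]
  B Apocope: [takisho] → [takish]

[polasiz], [takish]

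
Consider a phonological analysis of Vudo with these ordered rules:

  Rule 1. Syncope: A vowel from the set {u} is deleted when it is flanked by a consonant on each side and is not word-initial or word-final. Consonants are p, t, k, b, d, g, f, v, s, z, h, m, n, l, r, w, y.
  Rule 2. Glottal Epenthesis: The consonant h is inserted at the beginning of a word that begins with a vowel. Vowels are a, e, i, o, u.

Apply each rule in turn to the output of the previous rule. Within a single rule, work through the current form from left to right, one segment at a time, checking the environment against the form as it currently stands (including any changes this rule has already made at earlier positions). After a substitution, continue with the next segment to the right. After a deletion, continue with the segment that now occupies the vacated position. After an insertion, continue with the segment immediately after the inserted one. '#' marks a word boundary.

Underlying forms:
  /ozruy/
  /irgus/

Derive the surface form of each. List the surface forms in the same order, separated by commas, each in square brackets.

/ozruy/:
  Rule 1 Syncope: [ozruy] → [ozry]
  Rule 2 Glottal Epenthesis: [ozry] → [hozry]
/irgus/:
  Rule 1 Syncope: [irgus] → [irgs]
  Rule 2 Glottal Epenthesis: [irgs] → [hirgs]

[hozry], [hirgs]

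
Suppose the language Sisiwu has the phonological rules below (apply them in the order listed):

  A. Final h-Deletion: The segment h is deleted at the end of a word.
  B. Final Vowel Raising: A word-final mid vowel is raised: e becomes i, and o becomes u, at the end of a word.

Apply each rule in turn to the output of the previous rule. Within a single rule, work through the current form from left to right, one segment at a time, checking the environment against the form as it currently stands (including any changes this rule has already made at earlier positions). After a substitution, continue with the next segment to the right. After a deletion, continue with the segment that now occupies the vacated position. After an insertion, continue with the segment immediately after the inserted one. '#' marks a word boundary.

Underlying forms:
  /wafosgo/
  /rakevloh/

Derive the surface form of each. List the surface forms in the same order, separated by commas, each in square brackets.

[wafosgu], [rakevlu]

/wafosgo/:
  A Final h-Deletion: no change — [wafosgo]
  B Final Vowel Raising: [wafosgo] → [wafosgu]
/rakevloh/:
  A Final h-Deletion: [rakevloh] → [rakevlo]
  B Final Vowel Raising: [rakevlo] → [rakevlu]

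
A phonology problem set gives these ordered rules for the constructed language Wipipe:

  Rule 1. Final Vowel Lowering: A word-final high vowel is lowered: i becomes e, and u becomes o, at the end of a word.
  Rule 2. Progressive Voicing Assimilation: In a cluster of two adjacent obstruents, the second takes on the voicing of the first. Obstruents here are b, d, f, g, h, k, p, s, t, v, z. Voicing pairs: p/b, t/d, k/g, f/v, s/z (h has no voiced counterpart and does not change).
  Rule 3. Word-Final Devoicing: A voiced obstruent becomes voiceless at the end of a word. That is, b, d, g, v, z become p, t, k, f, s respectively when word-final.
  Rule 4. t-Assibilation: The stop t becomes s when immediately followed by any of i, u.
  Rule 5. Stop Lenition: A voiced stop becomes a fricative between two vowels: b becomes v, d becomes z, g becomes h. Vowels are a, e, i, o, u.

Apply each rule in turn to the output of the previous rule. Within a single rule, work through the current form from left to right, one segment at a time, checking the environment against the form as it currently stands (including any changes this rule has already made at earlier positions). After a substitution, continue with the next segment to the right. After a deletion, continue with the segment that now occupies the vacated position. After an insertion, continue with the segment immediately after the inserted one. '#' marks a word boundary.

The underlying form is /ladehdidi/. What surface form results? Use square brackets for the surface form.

[lazehsize]

Rule 1 Final Vowel Lowering: [ladehdidi] → [ladehdide]
Rule 2 Progressive Voicing Assimilation: [ladehdide] → [ladehtide]
Rule 3 Word-Final Devoicing: no change — [ladehtide]
Rule 4 t-Assibilation: [ladehtide] → [ladehside]
Rule 5 Stop Lenition: [ladehside] → [lazehsize]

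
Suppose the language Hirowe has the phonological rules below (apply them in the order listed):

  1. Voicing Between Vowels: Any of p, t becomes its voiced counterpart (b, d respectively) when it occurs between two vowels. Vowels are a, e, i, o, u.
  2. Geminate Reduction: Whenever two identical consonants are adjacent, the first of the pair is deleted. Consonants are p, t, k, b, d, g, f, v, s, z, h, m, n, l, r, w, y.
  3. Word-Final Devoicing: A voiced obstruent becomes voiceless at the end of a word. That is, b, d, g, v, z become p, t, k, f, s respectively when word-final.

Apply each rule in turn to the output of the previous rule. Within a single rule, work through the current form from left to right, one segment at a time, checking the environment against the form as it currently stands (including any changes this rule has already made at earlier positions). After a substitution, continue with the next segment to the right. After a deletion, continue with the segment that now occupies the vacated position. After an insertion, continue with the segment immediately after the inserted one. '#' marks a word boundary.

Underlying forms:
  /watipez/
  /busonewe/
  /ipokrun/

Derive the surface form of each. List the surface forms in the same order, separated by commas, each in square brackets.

[wadibes], [busonewe], [ibokrun]

/watipez/:
  1 Voicing Between Vowels: [watipez] → [wadibez]
  2 Geminate Reduction: no change — [wadibez]
  3 Word-Final Devoicing: [wadibez] → [wadibes]
/busonewe/:
  1 Voicing Between Vowels: no change — [busonewe]
  2 Geminate Reduction: no change — [busonewe]
  3 Word-Final Devoicing: no change — [busonewe]
/ipokrun/:
  1 Voicing Between Vowels: [ipokrun] → [ibokrun]
  2 Geminate Reduction: no change — [ibokrun]
  3 Word-Final Devoicing: no change — [ibokrun]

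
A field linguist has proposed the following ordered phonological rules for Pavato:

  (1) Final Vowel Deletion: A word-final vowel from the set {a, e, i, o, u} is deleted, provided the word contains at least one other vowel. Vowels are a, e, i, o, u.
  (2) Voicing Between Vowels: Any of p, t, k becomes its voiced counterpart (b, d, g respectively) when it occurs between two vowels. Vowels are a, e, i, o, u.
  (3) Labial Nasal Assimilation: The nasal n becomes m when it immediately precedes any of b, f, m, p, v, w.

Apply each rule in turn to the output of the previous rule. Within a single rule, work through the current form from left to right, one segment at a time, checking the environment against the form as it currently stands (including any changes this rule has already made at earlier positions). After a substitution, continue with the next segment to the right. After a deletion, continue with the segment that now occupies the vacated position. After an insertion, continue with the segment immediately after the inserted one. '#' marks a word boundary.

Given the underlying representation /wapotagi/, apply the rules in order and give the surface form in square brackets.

[wabodag]

(1) Final Vowel Deletion: [wapotagi] → [wapotag]
(2) Voicing Between Vowels: [wapotag] → [wabodag]
(3) Labial Nasal Assimilation: no change — [wabodag]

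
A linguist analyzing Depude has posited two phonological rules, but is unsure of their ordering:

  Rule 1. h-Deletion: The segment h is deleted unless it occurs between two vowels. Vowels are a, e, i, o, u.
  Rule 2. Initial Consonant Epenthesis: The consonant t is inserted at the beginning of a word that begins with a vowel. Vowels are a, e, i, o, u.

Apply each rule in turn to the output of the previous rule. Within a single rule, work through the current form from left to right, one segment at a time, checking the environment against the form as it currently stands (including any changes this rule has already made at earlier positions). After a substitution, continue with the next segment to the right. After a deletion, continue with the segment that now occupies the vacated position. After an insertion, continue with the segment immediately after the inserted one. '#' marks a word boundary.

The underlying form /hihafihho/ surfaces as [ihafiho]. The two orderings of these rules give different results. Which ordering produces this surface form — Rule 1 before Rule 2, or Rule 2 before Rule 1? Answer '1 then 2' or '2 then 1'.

Order 1 then 2:
  1 h-Deletion: [hihafihho] → [ihafiho]
  2 Initial Consonant Epenthesis: [ihafiho] → [tihafiho]
  result: [tihafiho]
Order 2 then 1:
  2 Initial Consonant Epenthesis: no change — [hihafihho]
  1 h-Deletion: [hihafihho] → [ihafiho]
  result: [ihafiho]

2 then 1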